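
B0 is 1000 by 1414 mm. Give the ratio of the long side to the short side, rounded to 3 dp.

1414 / 1000 = 1.414
Matches √2 ≈ 1.414 — the ISO 216 defining ratio.

1.414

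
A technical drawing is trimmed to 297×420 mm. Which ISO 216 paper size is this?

Aspect ratio 420/297 ≈ 1.414 — close to the ISO √2 ≈ 1.414.
In the A-series (A0 area = 1 m²): A3 = 297 × 420 mm.

A3 (297 × 420 mm)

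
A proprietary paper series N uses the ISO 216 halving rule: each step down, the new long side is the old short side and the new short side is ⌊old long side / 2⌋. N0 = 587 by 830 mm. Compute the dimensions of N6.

N1 = 415 × 587 mm (from N0 by 1 halving).
N2: ⌊587/2⌋ × 415 = 293 × 415 mm
N3: ⌊415/2⌋ × 293 = 207 × 293 mm
N4: ⌊293/2⌋ × 207 = 146 × 207 mm
N5: ⌊207/2⌋ × 146 = 103 × 146 mm
N6: ⌊146/2⌋ × 103 = 73 × 103 mm

73 × 103 mm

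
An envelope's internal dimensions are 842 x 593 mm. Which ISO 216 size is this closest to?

A1 (594 × 841 mm)

Aspect ratio 842/593 ≈ 1.420 — close to the ISO √2 ≈ 1.414.
In the A-series (A0 area = 1 m²): A1 = 594 × 841 mm.
Off by 2 mm total — nearest standard size.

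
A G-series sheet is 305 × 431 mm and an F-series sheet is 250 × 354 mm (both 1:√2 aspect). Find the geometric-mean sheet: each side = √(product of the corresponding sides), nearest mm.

Short side: √(305 · 250) = √76250 ≈ 276.1 → 276 mm
Long side: √(431 · 354) = √152574 ≈ 390.6 → 391 mm

276 × 391 mm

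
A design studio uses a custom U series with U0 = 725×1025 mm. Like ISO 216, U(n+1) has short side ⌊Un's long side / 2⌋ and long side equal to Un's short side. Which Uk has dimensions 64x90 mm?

U7

U0: 725 × 1025 mm
U1: 512 × 725 mm
U2: 362 × 512 mm
U3: 256 × 362 mm
U4: 181 × 256 mm
U5: 128 × 181 mm
U6: 90 × 128 mm
U7: 64 × 90 mm
U8: 45 × 64 mm
→ matches U7.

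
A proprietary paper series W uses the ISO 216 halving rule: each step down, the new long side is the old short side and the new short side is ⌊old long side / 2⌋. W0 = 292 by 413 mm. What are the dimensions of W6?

36 × 51 mm

W1: ⌊413/2⌋ × 292 = 206 × 292 mm
W2: ⌊292/2⌋ × 206 = 146 × 206 mm
W3: ⌊206/2⌋ × 146 = 103 × 146 mm
W4: ⌊146/2⌋ × 103 = 73 × 103 mm
W5: ⌊103/2⌋ × 73 = 51 × 73 mm
W6: ⌊73/2⌋ × 51 = 36 × 51 mm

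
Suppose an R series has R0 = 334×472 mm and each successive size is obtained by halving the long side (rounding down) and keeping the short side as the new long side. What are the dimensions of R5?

59 × 83 mm

R1 = 236 × 334 mm (from R0 by 1 halving).
R2: ⌊334/2⌋ × 236 = 167 × 236 mm
R3: ⌊236/2⌋ × 167 = 118 × 167 mm
R4: ⌊167/2⌋ × 118 = 83 × 118 mm
R5: ⌊118/2⌋ × 83 = 59 × 83 mm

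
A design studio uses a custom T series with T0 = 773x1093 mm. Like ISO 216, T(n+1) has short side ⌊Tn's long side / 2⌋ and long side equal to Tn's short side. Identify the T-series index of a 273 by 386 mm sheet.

T3

T0: 773 × 1093 mm
T1: 546 × 773 mm
T2: 386 × 546 mm
T3: 273 × 386 mm
T4: 193 × 273 mm
→ matches T3.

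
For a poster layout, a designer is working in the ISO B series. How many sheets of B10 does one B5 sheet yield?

32

Each ISO step halves the sheet: 1 × B5 → 2 × B6 → 4 × B7 → 8 × B8 → …
From B5 to B10 is 5 halving steps: 2^5 = 32.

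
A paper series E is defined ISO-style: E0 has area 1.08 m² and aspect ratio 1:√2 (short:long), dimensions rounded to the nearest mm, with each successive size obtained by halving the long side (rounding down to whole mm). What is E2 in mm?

437 × 618 mm

Let E0's short side be w mm. w · w√2 = 1.08 m² = 1,080,000 mm², so w ≈ 873.9 mm and w√2 ≈ 1235.9 mm → E0 = 874 × 1236 mm.
E1: ⌊1236/2⌋ × 874 = 618 × 874 mm
E2: ⌊874/2⌋ × 618 = 437 × 618 mm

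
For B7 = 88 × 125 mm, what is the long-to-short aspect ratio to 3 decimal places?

125 / 88 = 1.420
ISO 216 targets √2 ≈ 1.414; the +0.006 deviation is from mm rounding.

1.420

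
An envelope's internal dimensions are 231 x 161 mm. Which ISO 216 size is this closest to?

C5 (162 × 229 mm)

Aspect ratio 231/161 ≈ 1.435 (ISO target is √2 ≈ 1.414).
In the C-series (envelope sizes, between A and B): C5 = 162 × 229 mm.
Off by 3 mm total — nearest standard size.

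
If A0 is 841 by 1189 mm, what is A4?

210 × 297 mm

A1: ⌊1189/2⌋ × 841 = 594 × 841 mm
A2: ⌊841/2⌋ × 594 = 420 × 594 mm
A3: ⌊594/2⌋ × 420 = 297 × 420 mm
A4: ⌊420/2⌋ × 297 = 210 × 297 mm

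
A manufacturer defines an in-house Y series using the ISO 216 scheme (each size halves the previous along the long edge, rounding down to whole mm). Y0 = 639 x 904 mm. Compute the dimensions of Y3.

226 × 319 mm

Y1: ⌊904/2⌋ × 639 = 452 × 639 mm
Y2: ⌊639/2⌋ × 452 = 319 × 452 mm
Y3: ⌊452/2⌋ × 319 = 226 × 319 mm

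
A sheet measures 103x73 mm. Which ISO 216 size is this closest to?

Aspect ratio 103/73 ≈ 1.411 — close to the ISO √2 ≈ 1.414.
In the A-series (A0 area = 1 m²): A7 = 74 × 105 mm.
Off by 3 mm total — nearest standard size.

A7 (74 × 105 mm)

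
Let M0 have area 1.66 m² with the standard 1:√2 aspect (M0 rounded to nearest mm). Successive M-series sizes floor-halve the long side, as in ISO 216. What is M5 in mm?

Let M0's short side be w mm. w · w√2 = 1.66 m² = 1,660,000 mm², so w ≈ 1083.4 mm and w√2 ≈ 1532.2 mm → M0 = 1083 × 1532 mm.
M1: ⌊1532/2⌋ × 1083 = 766 × 1083 mm
M2: ⌊1083/2⌋ × 766 = 541 × 766 mm
M3: ⌊766/2⌋ × 541 = 383 × 541 mm
M4: ⌊541/2⌋ × 383 = 270 × 383 mm
M5: ⌊383/2⌋ × 270 = 191 × 270 mm

191 × 270 mm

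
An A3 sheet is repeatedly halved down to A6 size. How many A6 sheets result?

8

Each ISO step halves the sheet: 1 × A3 → 2 × A4 → 4 × A5 → 8 × A6
From A3 to A6 is 3 halving steps: 2^3 = 8.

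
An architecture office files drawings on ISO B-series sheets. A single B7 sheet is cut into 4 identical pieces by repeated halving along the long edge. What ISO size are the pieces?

4 = 2^2, so 2 halving steps.
B7 → B8 → … → B9 after 2 steps.

B9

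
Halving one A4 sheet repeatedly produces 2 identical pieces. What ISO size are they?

2 = 2^1, so 1 halving step.
A4 → A5 → … → A5 after 1 step.

A5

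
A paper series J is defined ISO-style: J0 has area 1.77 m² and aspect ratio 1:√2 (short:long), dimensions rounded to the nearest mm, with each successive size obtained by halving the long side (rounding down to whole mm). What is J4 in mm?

Let J0's short side be w mm. w · w√2 = 1.77 m² = 1,770,000 mm², so w ≈ 1118.7 mm and w√2 ≈ 1582.1 mm → J0 = 1119 × 1582 mm.
J1: ⌊1582/2⌋ × 1119 = 791 × 1119 mm
J2: ⌊1119/2⌋ × 791 = 559 × 791 mm
J3: ⌊791/2⌋ × 559 = 395 × 559 mm
J4: ⌊559/2⌋ × 395 = 279 × 395 mm

279 × 395 mm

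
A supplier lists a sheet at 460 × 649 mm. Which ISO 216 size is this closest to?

Aspect ratio 649/460 ≈ 1.411 — close to the ISO √2 ≈ 1.414.
In the C-series (envelope sizes, between A and B): C2 = 458 × 648 mm.
Off by 3 mm total — nearest standard size.

C2 (458 × 648 mm)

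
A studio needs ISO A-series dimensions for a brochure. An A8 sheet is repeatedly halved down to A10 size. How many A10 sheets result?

4

A8 = 52 × 74 mm; A10 = 26 × 37 mm.
Each halving step doubles the count; 2 steps from A8 to A10.
2^2 = 4.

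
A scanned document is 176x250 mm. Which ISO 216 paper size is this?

B5 (176 × 250 mm)

Aspect ratio 250/176 ≈ 1.420 — close to the ISO √2 ≈ 1.414.
In the B-series (B0 = 1000 × 1414 mm): B5 = 176 × 250 mm.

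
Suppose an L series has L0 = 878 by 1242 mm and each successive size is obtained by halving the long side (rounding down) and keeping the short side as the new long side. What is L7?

L1 = 621 × 878 mm (from L0 by 1 halving).
L2: ⌊878/2⌋ × 621 = 439 × 621 mm
L3: ⌊621/2⌋ × 439 = 310 × 439 mm
L4: ⌊439/2⌋ × 310 = 219 × 310 mm
L5: ⌊310/2⌋ × 219 = 155 × 219 mm
L6: ⌊219/2⌋ × 155 = 109 × 155 mm
L7: ⌊155/2⌋ × 109 = 77 × 109 mm

77 × 109 mm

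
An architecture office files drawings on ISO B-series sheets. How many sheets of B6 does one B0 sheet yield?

64

Each ISO step halves the sheet: 1 × B0 → 2 × B1 → 4 × B2 → 8 × B3 → …
From B0 to B6 is 6 halving steps: 2^6 = 64.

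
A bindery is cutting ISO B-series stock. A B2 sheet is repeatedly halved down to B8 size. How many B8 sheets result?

Each ISO step halves the sheet: 1 × B2 → 2 × B3 → 4 × B4 → 8 × B5 → …
From B2 to B8 is 6 halving steps: 2^6 = 64.

64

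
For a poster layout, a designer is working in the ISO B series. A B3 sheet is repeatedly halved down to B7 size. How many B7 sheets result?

16

Each ISO step halves the sheet: 1 × B3 → 2 × B4 → 4 × B5 → 8 × B6 → …
From B3 to B7 is 4 halving steps: 2^4 = 16.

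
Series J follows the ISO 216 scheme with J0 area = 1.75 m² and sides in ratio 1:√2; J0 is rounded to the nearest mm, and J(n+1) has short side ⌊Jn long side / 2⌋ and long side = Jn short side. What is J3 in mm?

393 × 556 mm

Let J0's short side be w mm. w · w√2 = 1.75 m² = 1,750,000 mm², so w ≈ 1112.4 mm and w√2 ≈ 1573.2 mm → J0 = 1112 × 1573 mm.
J1: ⌊1573/2⌋ × 1112 = 786 × 1112 mm
J2: ⌊1112/2⌋ × 786 = 556 × 786 mm
J3: ⌊786/2⌋ × 556 = 393 × 556 mm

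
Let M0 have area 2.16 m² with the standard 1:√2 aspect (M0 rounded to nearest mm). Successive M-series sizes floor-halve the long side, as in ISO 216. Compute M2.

Let M0's short side be w mm. w · w√2 = 2.16 m² = 2,160,000 mm², so w ≈ 1235.9 mm and w√2 ≈ 1747.8 mm → M0 = 1236 × 1748 mm.
M1: ⌊1748/2⌋ × 1236 = 874 × 1236 mm
M2: ⌊1236/2⌋ × 874 = 618 × 874 mm

618 × 874 mm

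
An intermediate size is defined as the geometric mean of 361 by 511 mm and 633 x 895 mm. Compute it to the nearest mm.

478 × 676 mm

Short side: √(361 · 633) = √228513 ≈ 478.0 → 478 mm
Long side: √(511 · 895) = √457345 ≈ 676.3 → 676 mm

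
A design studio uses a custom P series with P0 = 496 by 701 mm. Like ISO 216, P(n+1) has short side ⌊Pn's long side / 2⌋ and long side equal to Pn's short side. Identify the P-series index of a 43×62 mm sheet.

P0: 496 × 701 mm
P1: 350 × 496 mm
P2: 248 × 350 mm
P3: 175 × 248 mm
P4: 124 × 175 mm
P5: 87 × 124 mm
P6: 62 × 87 mm
P7: 43 × 62 mm
P8: 31 × 43 mm
→ matches P7.

P7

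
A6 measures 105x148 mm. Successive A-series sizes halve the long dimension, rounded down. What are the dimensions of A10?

A7: ⌊148/2⌋ × 105 = 74 × 105 mm
A8: ⌊105/2⌋ × 74 = 52 × 74 mm
A9: ⌊74/2⌋ × 52 = 37 × 52 mm
A10: ⌊52/2⌋ × 37 = 26 × 37 mm

26 × 37 mm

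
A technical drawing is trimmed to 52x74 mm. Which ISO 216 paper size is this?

Aspect ratio 74/52 ≈ 1.423 — close to the ISO √2 ≈ 1.414.
In the A-series (A0 area = 1 m²): A8 = 52 × 74 mm.

A8 (52 × 74 mm)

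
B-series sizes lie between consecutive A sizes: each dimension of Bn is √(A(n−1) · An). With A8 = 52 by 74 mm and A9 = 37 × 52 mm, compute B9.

44 × 62 mm

Short side: √(52 · 37) = √1924 ≈ 43.9 → 44 mm
Long side: √(74 · 52) = √3848 ≈ 62.0 → 62 mm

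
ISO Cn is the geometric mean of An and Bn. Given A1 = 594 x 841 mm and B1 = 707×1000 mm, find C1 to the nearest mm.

648 × 917 mm

Short side: √(594 · 707) = √419958 ≈ 648.0 → 648 mm
Long side: √(841 · 1000) = √841000 ≈ 917.1 → 917 mm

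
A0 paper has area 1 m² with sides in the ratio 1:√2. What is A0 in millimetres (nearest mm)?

Let the short side be w mm. Then the long side is w√2 and w · w√2 = 10⁶ mm².
w² = 10⁶/√2, so w = 1000 / 2^(1/4) ≈ 840.9 mm; long side = 1000 · 2^(1/4) ≈ 1189.2 mm.

841 × 1189 mm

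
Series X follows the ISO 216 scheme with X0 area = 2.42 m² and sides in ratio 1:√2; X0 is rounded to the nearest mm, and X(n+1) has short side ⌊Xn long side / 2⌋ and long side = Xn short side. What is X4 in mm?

327 × 462 mm

Let X0's short side be w mm. w · w√2 = 2.42 m² = 2,420,000 mm², so w ≈ 1308.1 mm and w√2 ≈ 1850.0 mm → X0 = 1308 × 1850 mm.
X1: ⌊1850/2⌋ × 1308 = 925 × 1308 mm
X2: ⌊1308/2⌋ × 925 = 654 × 925 mm
X3: ⌊925/2⌋ × 654 = 462 × 654 mm
X4: ⌊654/2⌋ × 462 = 327 × 462 mm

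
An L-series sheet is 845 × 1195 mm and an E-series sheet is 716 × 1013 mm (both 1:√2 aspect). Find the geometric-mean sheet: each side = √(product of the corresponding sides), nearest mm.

Short side: √(845 · 716) = √605020 ≈ 777.8 → 778 mm
Long side: √(1195 · 1013) = √1210535 ≈ 1100.2 → 1100 mm

778 × 1100 mm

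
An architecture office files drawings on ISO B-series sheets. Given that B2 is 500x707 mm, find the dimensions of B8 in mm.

62 × 88 mm

B3: ⌊707/2⌋ × 500 = 353 × 500 mm
B4: ⌊500/2⌋ × 353 = 250 × 353 mm
B5: ⌊353/2⌋ × 250 = 176 × 250 mm
B6: ⌊250/2⌋ × 176 = 125 × 176 mm
B7: ⌊176/2⌋ × 125 = 88 × 125 mm
B8: ⌊125/2⌋ × 88 = 62 × 88 mm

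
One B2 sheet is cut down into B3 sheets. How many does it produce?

B2 = 500 × 707 mm; B3 = 353 × 500 mm.
Each halving step doubles the count; 1 step from B2 to B3.
2^1 = 2.

2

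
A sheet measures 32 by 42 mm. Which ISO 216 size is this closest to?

B10 (31 × 44 mm)

Aspect ratio 42/32 ≈ 1.312 (ISO target is √2 ≈ 1.414).
In the B-series (B0 = 1000 × 1414 mm): B10 = 31 × 44 mm.
Off by 3 mm total — nearest standard size.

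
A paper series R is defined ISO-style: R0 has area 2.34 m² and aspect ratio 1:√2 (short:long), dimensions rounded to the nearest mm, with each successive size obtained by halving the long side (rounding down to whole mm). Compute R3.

454 × 643 mm

Let R0's short side be w mm. w · w√2 = 2.34 m² = 2,340,000 mm², so w ≈ 1286.3 mm and w√2 ≈ 1819.1 mm → R0 = 1286 × 1819 mm.
R1: ⌊1819/2⌋ × 1286 = 909 × 1286 mm
R2: ⌊1286/2⌋ × 909 = 643 × 909 mm
R3: ⌊909/2⌋ × 643 = 454 × 643 mm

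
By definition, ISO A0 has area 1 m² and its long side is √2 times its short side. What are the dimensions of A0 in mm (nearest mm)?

Let the short side be w mm. Then the long side is w√2 and w · w√2 = 10⁶ mm².
w² = 10⁶/√2, so w = 1000 / 2^(1/4) ≈ 840.9 mm; long side = 1000 · 2^(1/4) ≈ 1189.2 mm.

841 × 1189 mm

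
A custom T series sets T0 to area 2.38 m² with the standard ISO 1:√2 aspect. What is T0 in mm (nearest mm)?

1297 × 1835 mm

Let the short side be w mm. Then w · w√2 = 2.38 m² = 2,380,000 mm².
w² = 2,380,000/√2, so w ≈ 1297.3 mm; long side = w√2 ≈ 1834.6 mm.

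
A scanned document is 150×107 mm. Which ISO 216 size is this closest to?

Aspect ratio 150/107 ≈ 1.402 — close to the ISO √2 ≈ 1.414.
In the A-series (A0 area = 1 m²): A6 = 105 × 148 mm.
Off by 4 mm total — nearest standard size.

A6 (105 × 148 mm)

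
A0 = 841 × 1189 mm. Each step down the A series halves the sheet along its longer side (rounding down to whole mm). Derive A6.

105 × 148 mm

A1: ⌊1189/2⌋ × 841 = 594 × 841 mm
A2: ⌊841/2⌋ × 594 = 420 × 594 mm
A3: ⌊594/2⌋ × 420 = 297 × 420 mm
A4: ⌊420/2⌋ × 297 = 210 × 297 mm
A5: ⌊297/2⌋ × 210 = 148 × 210 mm
A6: ⌊210/2⌋ × 148 = 105 × 148 mm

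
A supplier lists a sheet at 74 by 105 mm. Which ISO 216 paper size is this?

A7 (74 × 105 mm)

Aspect ratio 105/74 ≈ 1.419 — close to the ISO √2 ≈ 1.414.
In the A-series (A0 area = 1 m²): A7 = 74 × 105 mm.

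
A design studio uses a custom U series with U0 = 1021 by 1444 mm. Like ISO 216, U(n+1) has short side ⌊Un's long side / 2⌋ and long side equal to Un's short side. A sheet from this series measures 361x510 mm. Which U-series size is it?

U3

U0: 1021 × 1444 mm
U1: 722 × 1021 mm
U2: 510 × 722 mm
U3: 361 × 510 mm
U4: 255 × 361 mm
→ matches U3.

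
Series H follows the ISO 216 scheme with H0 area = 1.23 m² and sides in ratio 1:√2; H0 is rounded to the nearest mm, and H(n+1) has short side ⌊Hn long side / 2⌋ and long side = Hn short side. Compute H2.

466 × 659 mm

Let H0's short side be w mm. w · w√2 = 1.23 m² = 1,230,000 mm², so w ≈ 932.6 mm and w√2 ≈ 1318.9 mm → H0 = 933 × 1319 mm.
H1: ⌊1319/2⌋ × 933 = 659 × 933 mm
H2: ⌊933/2⌋ × 659 = 466 × 659 mm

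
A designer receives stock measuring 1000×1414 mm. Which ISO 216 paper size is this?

Aspect ratio 1414/1000 ≈ 1.414 — close to the ISO √2 ≈ 1.414.
In the B-series (B0 = 1000 × 1414 mm): B0 = 1000 × 1414 mm.

B0 (1000 × 1414 mm)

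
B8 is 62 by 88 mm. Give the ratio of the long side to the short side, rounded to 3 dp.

88 / 62 = 1.419
ISO 216 targets √2 ≈ 1.414; the +0.005 deviation is from mm rounding.

1.419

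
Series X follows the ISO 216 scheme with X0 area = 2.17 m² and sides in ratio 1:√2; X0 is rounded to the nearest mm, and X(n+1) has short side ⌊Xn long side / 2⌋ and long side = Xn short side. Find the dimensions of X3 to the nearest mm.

438 × 619 mm

Let X0's short side be w mm. w · w√2 = 2.17 m² = 2,170,000 mm², so w ≈ 1238.7 mm and w√2 ≈ 1751.8 mm → X0 = 1239 × 1752 mm.
X1: ⌊1752/2⌋ × 1239 = 876 × 1239 mm
X2: ⌊1239/2⌋ × 876 = 619 × 876 mm
X3: ⌊876/2⌋ × 619 = 438 × 619 mm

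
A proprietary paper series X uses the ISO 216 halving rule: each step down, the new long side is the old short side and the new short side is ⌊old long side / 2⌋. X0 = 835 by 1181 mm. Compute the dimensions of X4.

208 × 295 mm

X1: ⌊1181/2⌋ × 835 = 590 × 835 mm
X2: ⌊835/2⌋ × 590 = 417 × 590 mm
X3: ⌊590/2⌋ × 417 = 295 × 417 mm
X4: ⌊417/2⌋ × 295 = 208 × 295 mm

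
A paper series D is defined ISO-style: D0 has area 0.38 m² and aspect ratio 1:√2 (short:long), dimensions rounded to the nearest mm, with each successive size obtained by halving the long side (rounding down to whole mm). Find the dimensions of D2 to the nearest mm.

259 × 366 mm

Let D0's short side be w mm. w · w√2 = 0.38 m² = 380,000 mm², so w ≈ 518.4 mm and w√2 ≈ 733.1 mm → D0 = 518 × 733 mm.
D1: ⌊733/2⌋ × 518 = 366 × 518 mm
D2: ⌊518/2⌋ × 366 = 259 × 366 mm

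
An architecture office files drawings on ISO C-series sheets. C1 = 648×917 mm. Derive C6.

C2: ⌊917/2⌋ × 648 = 458 × 648 mm
C3: ⌊648/2⌋ × 458 = 324 × 458 mm
C4: ⌊458/2⌋ × 324 = 229 × 324 mm
C5: ⌊324/2⌋ × 229 = 162 × 229 mm
C6: ⌊229/2⌋ × 162 = 114 × 162 mm

114 × 162 mm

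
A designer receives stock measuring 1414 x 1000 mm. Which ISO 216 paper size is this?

Aspect ratio 1414/1000 ≈ 1.414 — close to the ISO √2 ≈ 1.414.
In the B-series (B0 = 1000 × 1414 mm): B0 = 1000 × 1414 mm.

B0 (1000 × 1414 mm)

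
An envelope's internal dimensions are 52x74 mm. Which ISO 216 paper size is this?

Aspect ratio 74/52 ≈ 1.423 — close to the ISO √2 ≈ 1.414.
In the A-series (A0 area = 1 m²): A8 = 52 × 74 mm.

A8 (52 × 74 mm)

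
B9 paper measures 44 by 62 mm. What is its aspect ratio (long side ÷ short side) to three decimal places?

62 / 44 = 1.409
ISO 216 targets √2 ≈ 1.414; the -0.005 deviation is from mm rounding.

1.409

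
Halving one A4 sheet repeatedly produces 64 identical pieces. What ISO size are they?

64 = 2^6, so 6 halving steps.
A4 → A5 → … → A10 after 6 steps.

A10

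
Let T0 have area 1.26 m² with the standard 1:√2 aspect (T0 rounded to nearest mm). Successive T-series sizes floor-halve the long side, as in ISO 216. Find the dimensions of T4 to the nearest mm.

Let T0's short side be w mm. w · w√2 = 1.26 m² = 1,260,000 mm², so w ≈ 943.9 mm and w√2 ≈ 1334.9 mm → T0 = 944 × 1335 mm.
T1: ⌊1335/2⌋ × 944 = 667 × 944 mm
T2: ⌊944/2⌋ × 667 = 472 × 667 mm
T3: ⌊667/2⌋ × 472 = 333 × 472 mm
T4: ⌊472/2⌋ × 333 = 236 × 333 mm

236 × 333 mm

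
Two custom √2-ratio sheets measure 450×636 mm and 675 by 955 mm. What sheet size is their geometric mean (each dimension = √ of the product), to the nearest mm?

551 × 779 mm

Short side: √(450 · 675) = √303750 ≈ 551.1 → 551 mm
Long side: √(636 · 955) = √607380 ≈ 779.3 → 779 mm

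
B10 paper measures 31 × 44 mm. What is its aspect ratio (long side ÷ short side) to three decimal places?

44 / 31 = 1.419
ISO 216 targets √2 ≈ 1.414; the +0.005 deviation is from mm rounding.

1.419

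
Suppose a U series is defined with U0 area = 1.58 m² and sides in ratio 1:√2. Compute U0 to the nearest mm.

Let the short side be w mm. Then w · w√2 = 1.58 m² = 1,580,000 mm².
w² = 1,580,000/√2, so w ≈ 1057.0 mm; long side = w√2 ≈ 1494.8 mm.

1057 × 1495 mm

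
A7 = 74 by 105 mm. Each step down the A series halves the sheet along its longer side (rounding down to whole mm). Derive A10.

A8: ⌊105/2⌋ × 74 = 52 × 74 mm
A9: ⌊74/2⌋ × 52 = 37 × 52 mm
A10: ⌊52/2⌋ × 37 = 26 × 37 mm

26 × 37 mm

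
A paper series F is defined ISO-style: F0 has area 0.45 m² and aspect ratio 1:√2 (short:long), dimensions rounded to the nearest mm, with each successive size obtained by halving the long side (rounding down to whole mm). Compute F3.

199 × 282 mm

Let F0's short side be w mm. w · w√2 = 0.45 m² = 450,000 mm², so w ≈ 564.1 mm and w√2 ≈ 797.7 mm → F0 = 564 × 798 mm.
F1: ⌊798/2⌋ × 564 = 399 × 564 mm
F2: ⌊564/2⌋ × 399 = 282 × 399 mm
F3: ⌊399/2⌋ × 282 = 199 × 282 mm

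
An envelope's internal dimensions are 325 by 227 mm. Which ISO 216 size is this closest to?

Aspect ratio 325/227 ≈ 1.432 (ISO target is √2 ≈ 1.414).
In the C-series (envelope sizes, between A and B): C4 = 229 × 324 mm.
Off by 3 mm total — nearest standard size.

C4 (229 × 324 mm)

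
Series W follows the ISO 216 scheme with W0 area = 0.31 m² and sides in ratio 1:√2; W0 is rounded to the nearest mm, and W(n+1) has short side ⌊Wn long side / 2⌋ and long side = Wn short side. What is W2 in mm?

234 × 331 mm

Let W0's short side be w mm. w · w√2 = 0.31 m² = 310,000 mm², so w ≈ 468.2 mm and w√2 ≈ 662.1 mm → W0 = 468 × 662 mm.
W1: ⌊662/2⌋ × 468 = 331 × 468 mm
W2: ⌊468/2⌋ × 331 = 234 × 331 mm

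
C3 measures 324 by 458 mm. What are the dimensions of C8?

57 × 81 mm

C4: ⌊458/2⌋ × 324 = 229 × 324 mm
C5: ⌊324/2⌋ × 229 = 162 × 229 mm
C6: ⌊229/2⌋ × 162 = 114 × 162 mm
C7: ⌊162/2⌋ × 114 = 81 × 114 mm
C8: ⌊114/2⌋ × 81 = 57 × 81 mm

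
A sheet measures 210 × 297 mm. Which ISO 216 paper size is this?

A4 (210 × 297 mm)

Aspect ratio 297/210 ≈ 1.414 — close to the ISO √2 ≈ 1.414.
In the A-series (A0 area = 1 m²): A4 = 210 × 297 mm.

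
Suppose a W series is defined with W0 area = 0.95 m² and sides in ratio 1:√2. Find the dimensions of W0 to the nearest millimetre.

820 × 1159 mm

Let the short side be w mm. Then w · w√2 = 0.95 m² = 950,000 mm².
w² = 950,000/√2, so w ≈ 819.6 mm; long side = w√2 ≈ 1159.1 mm.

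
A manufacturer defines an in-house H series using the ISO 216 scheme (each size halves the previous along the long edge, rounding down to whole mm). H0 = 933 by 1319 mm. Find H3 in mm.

329 × 466 mm

H1: ⌊1319/2⌋ × 933 = 659 × 933 mm
H2: ⌊933/2⌋ × 659 = 466 × 659 mm
H3: ⌊659/2⌋ × 466 = 329 × 466 mm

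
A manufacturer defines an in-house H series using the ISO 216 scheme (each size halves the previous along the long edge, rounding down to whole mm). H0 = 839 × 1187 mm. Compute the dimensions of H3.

296 × 419 mm

H1: ⌊1187/2⌋ × 839 = 593 × 839 mm
H2: ⌊839/2⌋ × 593 = 419 × 593 mm
H3: ⌊593/2⌋ × 419 = 296 × 419 mm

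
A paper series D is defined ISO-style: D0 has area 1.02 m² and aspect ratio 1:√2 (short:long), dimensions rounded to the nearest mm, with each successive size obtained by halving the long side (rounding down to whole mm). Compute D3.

300 × 424 mm

Let D0's short side be w mm. w · w√2 = 1.02 m² = 1,020,000 mm², so w ≈ 849.3 mm and w√2 ≈ 1201.0 mm → D0 = 849 × 1201 mm.
D1: ⌊1201/2⌋ × 849 = 600 × 849 mm
D2: ⌊849/2⌋ × 600 = 424 × 600 mm
D3: ⌊600/2⌋ × 424 = 300 × 424 mm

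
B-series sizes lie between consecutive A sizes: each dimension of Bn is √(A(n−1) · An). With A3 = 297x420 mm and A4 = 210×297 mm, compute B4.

Short side: √(297 · 210) = √62370 ≈ 249.7 → 250 mm
Long side: √(420 · 297) = √124740 ≈ 353.2 → 353 mm

250 × 353 mm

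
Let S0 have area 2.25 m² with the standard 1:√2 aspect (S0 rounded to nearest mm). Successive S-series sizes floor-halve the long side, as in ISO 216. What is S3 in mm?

Let S0's short side be w mm. w · w√2 = 2.25 m² = 2,250,000 mm², so w ≈ 1261.3 mm and w√2 ≈ 1783.8 mm → S0 = 1261 × 1784 mm.
S1: ⌊1784/2⌋ × 1261 = 892 × 1261 mm
S2: ⌊1261/2⌋ × 892 = 630 × 892 mm
S3: ⌊892/2⌋ × 630 = 446 × 630 mm

446 × 630 mm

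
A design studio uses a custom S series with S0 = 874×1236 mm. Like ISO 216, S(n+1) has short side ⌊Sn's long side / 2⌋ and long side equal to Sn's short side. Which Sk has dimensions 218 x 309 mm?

S0: 874 × 1236 mm
S1: 618 × 874 mm
S2: 437 × 618 mm
S3: 309 × 437 mm
S4: 218 × 309 mm
S5: 154 × 218 mm
→ matches S4.

S4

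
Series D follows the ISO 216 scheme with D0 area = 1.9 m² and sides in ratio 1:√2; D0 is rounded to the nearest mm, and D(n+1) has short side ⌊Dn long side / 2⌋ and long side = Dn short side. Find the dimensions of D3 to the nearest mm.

Let D0's short side be w mm. w · w√2 = 1.9 m² = 1,900,000 mm², so w ≈ 1159.1 mm and w√2 ≈ 1639.2 mm → D0 = 1159 × 1639 mm.
D1: ⌊1639/2⌋ × 1159 = 819 × 1159 mm
D2: ⌊1159/2⌋ × 819 = 579 × 819 mm
D3: ⌊819/2⌋ × 579 = 409 × 579 mm

409 × 579 mm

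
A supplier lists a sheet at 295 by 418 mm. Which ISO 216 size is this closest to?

Aspect ratio 418/295 ≈ 1.417 — close to the ISO √2 ≈ 1.414.
In the A-series (A0 area = 1 m²): A3 = 297 × 420 mm.
Off by 4 mm total — nearest standard size.

A3 (297 × 420 mm)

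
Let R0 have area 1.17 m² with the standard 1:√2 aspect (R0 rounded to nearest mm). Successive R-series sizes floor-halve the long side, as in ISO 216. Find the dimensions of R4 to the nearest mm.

Let R0's short side be w mm. w · w√2 = 1.17 m² = 1,170,000 mm², so w ≈ 909.6 mm and w√2 ≈ 1286.3 mm → R0 = 910 × 1286 mm.
R1: ⌊1286/2⌋ × 910 = 643 × 910 mm
R2: ⌊910/2⌋ × 643 = 455 × 643 mm
R3: ⌊643/2⌋ × 455 = 321 × 455 mm
R4: ⌊455/2⌋ × 321 = 227 × 321 mm

227 × 321 mm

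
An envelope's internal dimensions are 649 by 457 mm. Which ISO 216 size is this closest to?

Aspect ratio 649/457 ≈ 1.420 — close to the ISO √2 ≈ 1.414.
In the C-series (envelope sizes, between A and B): C2 = 458 × 648 mm.
Off by 2 mm total — nearest standard size.

C2 (458 × 648 mm)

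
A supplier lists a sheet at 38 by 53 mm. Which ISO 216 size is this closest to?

A9 (37 × 52 mm)

Aspect ratio 53/38 ≈ 1.395 (ISO target is √2 ≈ 1.414).
In the A-series (A0 area = 1 m²): A9 = 37 × 52 mm.
Off by 2 mm total — nearest standard size.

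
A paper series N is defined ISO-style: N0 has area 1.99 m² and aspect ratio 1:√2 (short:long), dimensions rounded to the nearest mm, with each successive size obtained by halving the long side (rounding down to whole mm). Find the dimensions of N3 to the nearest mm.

419 × 593 mm

Let N0's short side be w mm. w · w√2 = 1.99 m² = 1,990,000 mm², so w ≈ 1186.2 mm and w√2 ≈ 1677.6 mm → N0 = 1186 × 1678 mm.
N1: ⌊1678/2⌋ × 1186 = 839 × 1186 mm
N2: ⌊1186/2⌋ × 839 = 593 × 839 mm
N3: ⌊839/2⌋ × 593 = 419 × 593 mm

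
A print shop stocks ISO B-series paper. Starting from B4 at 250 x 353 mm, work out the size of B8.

62 × 88 mm

B5: ⌊353/2⌋ × 250 = 176 × 250 mm
B6: ⌊250/2⌋ × 176 = 125 × 176 mm
B7: ⌊176/2⌋ × 125 = 88 × 125 mm
B8: ⌊125/2⌋ × 88 = 62 × 88 mm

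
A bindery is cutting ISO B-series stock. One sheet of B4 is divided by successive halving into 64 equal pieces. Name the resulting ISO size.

B10

64 = 2^6, so 6 halving steps.
B4 → B5 → … → B10 after 6 steps.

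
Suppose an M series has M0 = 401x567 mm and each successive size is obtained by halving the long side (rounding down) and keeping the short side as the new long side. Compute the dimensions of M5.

70 × 100 mm

M1 = 283 × 401 mm (from M0 by 1 halving).
M2: ⌊401/2⌋ × 283 = 200 × 283 mm
M3: ⌊283/2⌋ × 200 = 141 × 200 mm
M4: ⌊200/2⌋ × 141 = 100 × 141 mm
M5: ⌊141/2⌋ × 100 = 70 × 100 mm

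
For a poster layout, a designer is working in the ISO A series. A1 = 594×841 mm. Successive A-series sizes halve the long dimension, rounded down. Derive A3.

297 × 420 mm

A2: ⌊841/2⌋ × 594 = 420 × 594 mm
A3: ⌊594/2⌋ × 420 = 297 × 420 mm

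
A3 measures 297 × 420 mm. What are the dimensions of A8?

A4: ⌊420/2⌋ × 297 = 210 × 297 mm
A5: ⌊297/2⌋ × 210 = 148 × 210 mm
A6: ⌊210/2⌋ × 148 = 105 × 148 mm
A7: ⌊148/2⌋ × 105 = 74 × 105 mm
A8: ⌊105/2⌋ × 74 = 52 × 74 mm

52 × 74 mm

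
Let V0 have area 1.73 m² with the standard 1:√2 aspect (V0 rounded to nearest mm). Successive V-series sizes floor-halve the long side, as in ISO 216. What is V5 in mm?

195 × 276 mm

Let V0's short side be w mm. w · w√2 = 1.73 m² = 1,730,000 mm², so w ≈ 1106.0 mm and w√2 ≈ 1564.2 mm → V0 = 1106 × 1564 mm.
V1: ⌊1564/2⌋ × 1106 = 782 × 1106 mm
V2: ⌊1106/2⌋ × 782 = 553 × 782 mm
V3: ⌊782/2⌋ × 553 = 391 × 553 mm
V4: ⌊553/2⌋ × 391 = 276 × 391 mm
V5: ⌊391/2⌋ × 276 = 195 × 276 mm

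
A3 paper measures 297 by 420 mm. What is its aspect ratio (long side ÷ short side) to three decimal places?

420 / 297 = 1.414
Matches √2 ≈ 1.414 — the ISO 216 defining ratio.

1.414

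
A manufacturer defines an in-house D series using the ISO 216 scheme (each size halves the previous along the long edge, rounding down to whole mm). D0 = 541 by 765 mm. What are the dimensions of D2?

270 × 382 mm

D1: ⌊765/2⌋ × 541 = 382 × 541 mm
D2: ⌊541/2⌋ × 382 = 270 × 382 mm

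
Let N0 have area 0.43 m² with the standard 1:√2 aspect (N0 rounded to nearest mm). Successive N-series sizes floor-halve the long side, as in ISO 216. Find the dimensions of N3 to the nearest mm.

Let N0's short side be w mm. w · w√2 = 0.43 m² = 430,000 mm², so w ≈ 551.4 mm and w√2 ≈ 779.8 mm → N0 = 551 × 780 mm.
N1: ⌊780/2⌋ × 551 = 390 × 551 mm
N2: ⌊551/2⌋ × 390 = 275 × 390 mm
N3: ⌊390/2⌋ × 275 = 195 × 275 mm

195 × 275 mm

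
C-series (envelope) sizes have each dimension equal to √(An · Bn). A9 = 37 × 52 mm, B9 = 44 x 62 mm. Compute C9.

40 × 57 mm

Short side: √(37 · 44) = √1628 ≈ 40.3 → 40 mm
Long side: √(52 · 62) = √3224 ≈ 56.8 → 57 mm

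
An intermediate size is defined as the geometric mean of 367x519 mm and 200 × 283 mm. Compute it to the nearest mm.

271 × 383 mm

Short side: √(367 · 200) = √73400 ≈ 270.9 → 271 mm
Long side: √(519 · 283) = √146877 ≈ 383.2 → 383 mm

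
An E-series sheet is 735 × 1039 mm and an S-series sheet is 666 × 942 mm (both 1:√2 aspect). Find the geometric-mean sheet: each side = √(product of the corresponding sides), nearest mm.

Short side: √(735 · 666) = √489510 ≈ 699.6 → 700 mm
Long side: √(1039 · 942) = √978738 ≈ 989.3 → 989 mm

700 × 989 mm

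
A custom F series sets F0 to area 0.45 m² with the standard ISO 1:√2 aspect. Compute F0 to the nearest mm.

Let the short side be w mm. Then w · w√2 = 0.45 m² = 450,000 mm².
w² = 450,000/√2, so w ≈ 564.1 mm; long side = w√2 ≈ 797.7 mm.

564 × 798 mm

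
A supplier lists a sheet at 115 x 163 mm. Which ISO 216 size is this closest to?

Aspect ratio 163/115 ≈ 1.417 — close to the ISO √2 ≈ 1.414.
In the C-series (envelope sizes, between A and B): C6 = 114 × 162 mm.
Off by 2 mm total — nearest standard size.

C6 (114 × 162 mm)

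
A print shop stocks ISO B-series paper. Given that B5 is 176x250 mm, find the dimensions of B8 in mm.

62 × 88 mm

B6: ⌊250/2⌋ × 176 = 125 × 176 mm
B7: ⌊176/2⌋ × 125 = 88 × 125 mm
B8: ⌊125/2⌋ × 88 = 62 × 88 mm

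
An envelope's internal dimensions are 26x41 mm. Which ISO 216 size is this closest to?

Aspect ratio 41/26 ≈ 1.577 (ISO target is √2 ≈ 1.414).
In the C-series (envelope sizes, between A and B): C10 = 28 × 40 mm.
Off by 3 mm total — nearest standard size.

C10 (28 × 40 mm)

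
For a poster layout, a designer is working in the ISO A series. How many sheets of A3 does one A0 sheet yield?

A0 = 841 × 1189 mm; A3 = 297 × 420 mm.
Each halving step doubles the count; 3 steps from A0 to A3.
2^3 = 8.

8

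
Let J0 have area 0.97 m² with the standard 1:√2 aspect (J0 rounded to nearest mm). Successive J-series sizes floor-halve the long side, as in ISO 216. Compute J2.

Let J0's short side be w mm. w · w√2 = 0.97 m² = 970,000 mm², so w ≈ 828.2 mm and w√2 ≈ 1171.2 mm → J0 = 828 × 1171 mm.
J1: ⌊1171/2⌋ × 828 = 585 × 828 mm
J2: ⌊828/2⌋ × 585 = 414 × 585 mm

414 × 585 mm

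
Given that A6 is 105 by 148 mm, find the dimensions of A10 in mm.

A7: ⌊148/2⌋ × 105 = 74 × 105 mm
A8: ⌊105/2⌋ × 74 = 52 × 74 mm
A9: ⌊74/2⌋ × 52 = 37 × 52 mm
A10: ⌊52/2⌋ × 37 = 26 × 37 mm

26 × 37 mm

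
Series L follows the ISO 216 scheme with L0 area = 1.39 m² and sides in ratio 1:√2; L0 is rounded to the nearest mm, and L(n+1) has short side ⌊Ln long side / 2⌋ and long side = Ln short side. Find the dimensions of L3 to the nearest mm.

350 × 495 mm

Let L0's short side be w mm. w · w√2 = 1.39 m² = 1,390,000 mm², so w ≈ 991.4 mm and w√2 ≈ 1402.1 mm → L0 = 991 × 1402 mm.
L1: ⌊1402/2⌋ × 991 = 701 × 991 mm
L2: ⌊991/2⌋ × 701 = 495 × 701 mm
L3: ⌊701/2⌋ × 495 = 350 × 495 mm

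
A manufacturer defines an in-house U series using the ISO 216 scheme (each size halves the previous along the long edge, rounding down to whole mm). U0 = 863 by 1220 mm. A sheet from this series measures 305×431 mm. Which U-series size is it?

U0: 863 × 1220 mm
U1: 610 × 863 mm
U2: 431 × 610 mm
U3: 305 × 431 mm
U4: 215 × 305 mm
→ matches U3.

U3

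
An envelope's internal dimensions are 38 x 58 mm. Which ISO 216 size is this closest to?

Aspect ratio 58/38 ≈ 1.526 (ISO target is √2 ≈ 1.414).
In the C-series (envelope sizes, between A and B): C9 = 40 × 57 mm.
Off by 3 mm total — nearest standard size.

C9 (40 × 57 mm)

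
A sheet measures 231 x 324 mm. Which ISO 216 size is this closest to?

C4 (229 × 324 mm)

Aspect ratio 324/231 ≈ 1.403 — close to the ISO √2 ≈ 1.414.
In the C-series (envelope sizes, between A and B): C4 = 229 × 324 mm.
Off by 2 mm total — nearest standard size.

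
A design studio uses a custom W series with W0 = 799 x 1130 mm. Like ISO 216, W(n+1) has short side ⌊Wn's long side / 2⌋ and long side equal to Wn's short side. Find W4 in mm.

W1: ⌊1130/2⌋ × 799 = 565 × 799 mm
W2: ⌊799/2⌋ × 565 = 399 × 565 mm
W3: ⌊565/2⌋ × 399 = 282 × 399 mm
W4: ⌊399/2⌋ × 282 = 199 × 282 mm

199 × 282 mm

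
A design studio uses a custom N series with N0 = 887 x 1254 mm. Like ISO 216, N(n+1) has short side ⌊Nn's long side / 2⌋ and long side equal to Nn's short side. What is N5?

N1: ⌊1254/2⌋ × 887 = 627 × 887 mm
N2: ⌊887/2⌋ × 627 = 443 × 627 mm
N3: ⌊627/2⌋ × 443 = 313 × 443 mm
N4: ⌊443/2⌋ × 313 = 221 × 313 mm
N5: ⌊313/2⌋ × 221 = 156 × 221 mm

156 × 221 mm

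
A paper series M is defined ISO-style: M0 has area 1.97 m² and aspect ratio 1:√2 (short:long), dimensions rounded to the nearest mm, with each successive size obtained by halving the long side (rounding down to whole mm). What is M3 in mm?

Let M0's short side be w mm. w · w√2 = 1.97 m² = 1,970,000 mm², so w ≈ 1180.3 mm and w√2 ≈ 1669.1 mm → M0 = 1180 × 1669 mm.
M1: ⌊1669/2⌋ × 1180 = 834 × 1180 mm
M2: ⌊1180/2⌋ × 834 = 590 × 834 mm
M3: ⌊834/2⌋ × 590 = 417 × 590 mm

417 × 590 mm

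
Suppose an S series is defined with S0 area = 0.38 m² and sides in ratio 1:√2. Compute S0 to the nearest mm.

518 × 733 mm

Let the short side be w mm. Then w · w√2 = 0.38 m² = 380,000 mm².
w² = 380,000/√2, so w ≈ 518.4 mm; long side = w√2 ≈ 733.1 mm.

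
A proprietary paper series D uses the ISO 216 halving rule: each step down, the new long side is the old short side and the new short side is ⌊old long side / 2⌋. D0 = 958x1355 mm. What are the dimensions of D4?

239 × 338 mm

D1 = 677 × 958 mm (from D0 by 1 halving).
D2: ⌊958/2⌋ × 677 = 479 × 677 mm
D3: ⌊677/2⌋ × 479 = 338 × 479 mm
D4: ⌊479/2⌋ × 338 = 239 × 338 mm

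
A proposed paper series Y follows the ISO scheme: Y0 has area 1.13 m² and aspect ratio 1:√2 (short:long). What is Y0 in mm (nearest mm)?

894 × 1264 mm

Let the short side be w mm. Then w · w√2 = 1.13 m² = 1,130,000 mm².
w² = 1,130,000/√2, so w ≈ 893.9 mm; long side = w√2 ≈ 1264.1 mm.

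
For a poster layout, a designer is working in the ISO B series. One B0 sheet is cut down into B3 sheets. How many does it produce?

8

B0 = 1000 × 1414 mm; B3 = 353 × 500 mm.
Each halving step doubles the count; 3 steps from B0 to B3.
2^3 = 8.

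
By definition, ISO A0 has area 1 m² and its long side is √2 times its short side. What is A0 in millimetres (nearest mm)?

841 × 1189 mm

Let the short side be w mm. Then the long side is w√2 and w · w√2 = 10⁶ mm².
w² = 10⁶/√2, so w = 1000 / 2^(1/4) ≈ 840.9 mm; long side = 1000 · 2^(1/4) ≈ 1189.2 mm.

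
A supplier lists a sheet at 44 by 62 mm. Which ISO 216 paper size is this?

B9 (44 × 62 mm)

Aspect ratio 62/44 ≈ 1.409 — close to the ISO √2 ≈ 1.414.
In the B-series (B0 = 1000 × 1414 mm): B9 = 44 × 62 mm.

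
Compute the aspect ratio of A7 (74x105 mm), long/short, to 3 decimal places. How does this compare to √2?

1.419

105 / 74 = 1.419
ISO 216 targets √2 ≈ 1.414; the +0.005 deviation is from mm rounding.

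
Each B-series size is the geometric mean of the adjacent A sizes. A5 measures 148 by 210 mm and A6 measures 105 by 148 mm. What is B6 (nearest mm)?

125 × 176 mm

Short side: √(148 · 105) = √15540 ≈ 124.7 → 125 mm
Long side: √(210 · 148) = √31080 ≈ 176.3 → 176 mm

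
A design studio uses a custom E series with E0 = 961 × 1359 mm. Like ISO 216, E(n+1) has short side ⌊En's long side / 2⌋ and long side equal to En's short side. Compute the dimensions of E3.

E1: ⌊1359/2⌋ × 961 = 679 × 961 mm
E2: ⌊961/2⌋ × 679 = 480 × 679 mm
E3: ⌊679/2⌋ × 480 = 339 × 480 mm

339 × 480 mm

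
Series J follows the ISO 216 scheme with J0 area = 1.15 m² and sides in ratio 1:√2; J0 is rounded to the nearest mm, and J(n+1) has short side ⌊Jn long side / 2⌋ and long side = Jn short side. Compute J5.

Let J0's short side be w mm. w · w√2 = 1.15 m² = 1,150,000 mm², so w ≈ 901.8 mm and w√2 ≈ 1275.3 mm → J0 = 902 × 1275 mm.
J1: ⌊1275/2⌋ × 902 = 637 × 902 mm
J2: ⌊902/2⌋ × 637 = 451 × 637 mm
J3: ⌊637/2⌋ × 451 = 318 × 451 mm
J4: ⌊451/2⌋ × 318 = 225 × 318 mm
J5: ⌊318/2⌋ × 225 = 159 × 225 mm

159 × 225 mm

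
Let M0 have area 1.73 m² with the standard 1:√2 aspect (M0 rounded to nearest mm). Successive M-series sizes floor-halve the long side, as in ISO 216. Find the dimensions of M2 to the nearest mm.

Let M0's short side be w mm. w · w√2 = 1.73 m² = 1,730,000 mm², so w ≈ 1106.0 mm and w√2 ≈ 1564.2 mm → M0 = 1106 × 1564 mm.
M1: ⌊1564/2⌋ × 1106 = 782 × 1106 mm
M2: ⌊1106/2⌋ × 782 = 553 × 782 mm

553 × 782 mm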